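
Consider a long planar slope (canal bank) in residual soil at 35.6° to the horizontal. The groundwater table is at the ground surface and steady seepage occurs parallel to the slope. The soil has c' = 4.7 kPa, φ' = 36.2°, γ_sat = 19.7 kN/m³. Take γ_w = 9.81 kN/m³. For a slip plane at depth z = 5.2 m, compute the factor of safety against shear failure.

FS = 0.61

With seepage parallel to the slope and the water table at the surface, the effective normal stress on the slip plane uses the buoyant unit weight γ' = γ_sat − γ_w while the driving shear stress uses γ_sat:
FS = [c' + γ' z cos²β tanφ'] / [γ_sat z sinβ cosβ]
γ' = 19.7 − 9.81 = 9.89 kN/m³
Numerator = 4.7 + 9.89·5.2·cos²35.6°·tan36.2° = 4.7 + 9.89·5.2·0.6611·0.7319 = 29.585 kPa
Denominator = 19.7·5.2·sin35.6°·cos35.6° = 19.7·5.2·0.5821·0.8131 = 48.487 kPa
FS = 29.585 / 48.487 = 0.610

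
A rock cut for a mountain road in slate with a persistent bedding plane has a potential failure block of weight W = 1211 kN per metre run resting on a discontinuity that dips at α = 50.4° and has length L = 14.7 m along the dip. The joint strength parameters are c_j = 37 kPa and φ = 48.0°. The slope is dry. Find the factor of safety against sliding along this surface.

Resolving the block weight along and normal to the plane and applying the Mohr–Coulomb strength on the joint:
N' = W cosα = 1211·cos50.4° = 771.9 kN/m
Driving force T = W sinα = 1211·sin50.4° = 933.1 kN/m
Resisting force R = c_j·L + N'·tanφ = 37·14.7 + 771.9·tan48.0° = 543.9 + 857.3 = 1401.2 kN/m
FS = R / T = 1401.2 / 933.1 = 1.502

FS = 1.50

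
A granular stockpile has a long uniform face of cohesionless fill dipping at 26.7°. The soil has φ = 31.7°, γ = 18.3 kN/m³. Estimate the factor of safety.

For a dry cohesionless infinite slope the factor of safety is FS = tanφ / tanβ.
FS = tan31.7° / tan26.7° = 0.6176 / 0.5029 = 1.228

FS = 1.23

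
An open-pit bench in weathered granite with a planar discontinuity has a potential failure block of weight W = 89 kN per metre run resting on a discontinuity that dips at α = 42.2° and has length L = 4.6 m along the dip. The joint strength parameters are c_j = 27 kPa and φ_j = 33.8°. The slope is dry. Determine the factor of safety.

Resolving the block weight along and normal to the plane and applying the Mohr–Coulomb strength on the joint:
N' = W cosα = 89·cos42.2° = 65.9 kN/m
Driving force T = W sinα = 89·sin42.2° = 59.8 kN/m
Resisting force R = c_j·L + N'·tanφ_j = 27·4.6 + 65.9·tan33.8° = 124.2 + 44.1 = 168.3 kN/m
FS = R / T = 168.3 / 59.8 = 2.816

FS = 2.82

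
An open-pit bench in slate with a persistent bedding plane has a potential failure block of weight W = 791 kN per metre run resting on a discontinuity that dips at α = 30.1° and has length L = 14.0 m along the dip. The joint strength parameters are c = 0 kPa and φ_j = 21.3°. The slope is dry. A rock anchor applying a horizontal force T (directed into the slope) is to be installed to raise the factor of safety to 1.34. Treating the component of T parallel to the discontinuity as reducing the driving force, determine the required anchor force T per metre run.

T = 195 kN/m

Resolving forces along and normal to the sliding plane, with the horizontal anchor force T adding T·sinα to the effective normal force and T·cosα acting up the plane against the driving force:
FS = [cL + (W cosα + T sinα) tanφ_j] / [W sinα − T cosα]
Without the anchor: N' = 684.3 kN/m, driving T_d = 396.7 kN/m, resisting R = 0·14.0 + 684.3·tan21.3° = 266.8 kN/m, FS = 0.67.
Setting FS = 1.34 and solving for T:
1.34·(396.7 − T cos30.1°) = 266.8 + T sin30.1°·tan21.3°
T·(sin30.1°·tan21.3° + 1.34·cos30.1°) = 1.34·396.7 − 266.8
T·(0.5015·0.3899 + 1.34·0.8652) = 531.6 − 266.8 = 264.8
T·1.3548 = 264.8
T = 195.4 kN/m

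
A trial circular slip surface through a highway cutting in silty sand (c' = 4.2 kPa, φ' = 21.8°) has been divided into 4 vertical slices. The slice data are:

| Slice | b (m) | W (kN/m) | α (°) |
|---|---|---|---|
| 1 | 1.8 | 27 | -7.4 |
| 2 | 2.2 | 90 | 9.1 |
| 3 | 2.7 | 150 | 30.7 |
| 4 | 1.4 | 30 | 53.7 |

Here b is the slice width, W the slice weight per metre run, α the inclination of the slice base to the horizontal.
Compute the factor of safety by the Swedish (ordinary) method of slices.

Ordinary method of slices: FS = Σ[c'·Δl_i + (W_i cosα_i)·tanφ'] / Σ W_i sinα_i, with Δl_i = b_i / cosα_i.
Slice 1: Δl = 1.8/cos(-7.4°) = 1.815 m; N'_1 = 27·cos(-7.4°) = 26.8; c'Δl = 7.62; W sinα = -3.5
Slice 2: Δl = 2.2/cos9.1° = 2.228 m; N'_2 = 90·cos9.1° = 88.9; c'Δl = 9.36; W sinα = 14.2
Slice 3: Δl = 2.7/cos30.7° = 3.140 m; N'_3 = 150·cos30.7° = 129.0; c'Δl = 13.19; W sinα = 76.6
Slice 4: Δl = 1.4/cos53.7° = 2.365 m; N'_4 = 30·cos53.7° = 17.8; c'Δl = 9.93; W sinα = 24.2
Σc'Δl = 40.1 kN/m; ΣN' = 262.4 kN/m; ΣW sinα = 111.5 kN/m
Resisting = 40.1 + 262.4·tan21.8° = 40.1 + 104.9 = 145.0 kN/m
FS = 145.0 / 111.5 = 1.301

FS = 1.30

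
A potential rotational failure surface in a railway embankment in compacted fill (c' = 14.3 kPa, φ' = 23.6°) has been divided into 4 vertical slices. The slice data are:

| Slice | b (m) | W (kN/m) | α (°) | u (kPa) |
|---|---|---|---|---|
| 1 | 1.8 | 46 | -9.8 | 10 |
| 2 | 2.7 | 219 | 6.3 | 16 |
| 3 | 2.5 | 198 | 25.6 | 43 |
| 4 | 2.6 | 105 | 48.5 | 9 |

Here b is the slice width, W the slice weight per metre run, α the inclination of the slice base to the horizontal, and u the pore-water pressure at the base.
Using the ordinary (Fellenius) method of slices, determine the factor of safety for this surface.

FS = 1.61

Ordinary method of slices: FS = Σ[c'·Δl_i + (W_i cosα_i − u_i·Δl_i)·tanφ'] / Σ W_i sinα_i, with Δl_i = b_i / cosα_i.
Slice 1: Δl = 1.8/cos(-9.8°) = 1.827 m; N'_1 = 46·cos(-9.8°) − 10·1.827 = 27.1; c'Δl = 26.12; W sinα = -7.8
Slice 2: Δl = 2.7/cos6.3° = 2.716 m; N'_2 = 219·cos6.3° − 16·2.716 = 174.2; c'Δl = 38.84; W sinα = 24.0
Slice 3: Δl = 2.5/cos25.6° = 2.772 m; N'_3 = 198·cos25.6° − 43·2.772 = 59.4; c'Δl = 39.64; W sinα = 85.6
Slice 4: Δl = 2.6/cos48.5° = 3.924 m; N'_4 = 105·cos48.5° − 9·3.924 = 34.3; c'Δl = 56.11; W sinα = 78.6
Σc'Δl = 160.7 kN/m; ΣN' = 294.9 kN/m; ΣW sinα = 180.4 kN/m
Resisting = 160.7 + 294.9·tan23.6° = 160.7 + 128.8 = 289.6 kN/m
FS = 289.6 / 180.4 = 1.605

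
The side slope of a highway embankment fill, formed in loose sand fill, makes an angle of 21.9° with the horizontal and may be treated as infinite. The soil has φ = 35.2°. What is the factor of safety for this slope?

FS = 1.75

For a dry cohesionless infinite slope the factor of safety is FS = tanφ / tanβ.
FS = tan35.2° / tan21.9° = 0.7054 / 0.4020 = 1.755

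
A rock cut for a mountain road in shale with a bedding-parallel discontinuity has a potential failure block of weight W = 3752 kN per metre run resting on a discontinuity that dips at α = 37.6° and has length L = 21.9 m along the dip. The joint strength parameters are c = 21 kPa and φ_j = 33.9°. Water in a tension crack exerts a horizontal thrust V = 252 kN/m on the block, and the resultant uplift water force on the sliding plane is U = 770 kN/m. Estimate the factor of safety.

Resolving the block weight along and normal to the plane and applying the Mohr–Coulomb strength on the joint:
N' = W cosα − U − V sinα = 3752·cos37.6° − 770 − 252·sin37.6° = 2048.9 kN/m
Driving force T = W sinα + V cosα = 3752·sin37.6° + 252·cos37.6° = 2488.9 kN/m
Resisting force R = c·L + N'·tanφ_j = 21·21.9 + 2048.9·tan33.9° = 459.9 + 1376.8 = 1836.7 kN/m
FS = R / T = 1836.7 / 2488.9 = 0.738

FS = 0.74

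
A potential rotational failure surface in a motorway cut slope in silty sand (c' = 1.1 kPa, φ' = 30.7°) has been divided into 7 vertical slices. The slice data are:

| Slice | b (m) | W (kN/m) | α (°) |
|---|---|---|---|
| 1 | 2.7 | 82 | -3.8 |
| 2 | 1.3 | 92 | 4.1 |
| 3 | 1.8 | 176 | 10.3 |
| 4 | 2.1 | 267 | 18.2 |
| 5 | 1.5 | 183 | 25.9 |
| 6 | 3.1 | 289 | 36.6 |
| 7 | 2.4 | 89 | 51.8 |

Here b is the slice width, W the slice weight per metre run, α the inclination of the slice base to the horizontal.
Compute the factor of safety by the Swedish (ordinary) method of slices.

FS = 1.47

Ordinary method of slices: FS = Σ[c'·Δl_i + (W_i cosα_i)·tanφ'] / Σ W_i sinα_i, with Δl_i = b_i / cosα_i.
Slice 1: Δl = 2.7/cos(-3.8°) = 2.706 m; N'_1 = 82·cos(-3.8°) = 81.8; c'Δl = 2.98; W sinα = -5.4
Slice 2: Δl = 1.3/cos4.1° = 1.303 m; N'_2 = 92·cos4.1° = 91.8; c'Δl = 1.43; W sinα = 6.6
Slice 3: Δl = 1.8/cos10.3° = 1.829 m; N'_3 = 176·cos10.3° = 173.2; c'Δl = 2.01; W sinα = 31.5
Slice 4: Δl = 2.1/cos18.2° = 2.211 m; N'_4 = 267·cos18.2° = 253.6; c'Δl = 2.43; W sinα = 83.4
Slice 5: Δl = 1.5/cos25.9° = 1.667 m; N'_5 = 183·cos25.9° = 164.6; c'Δl = 1.83; W sinα = 79.9
Slice 6: Δl = 3.1/cos36.6° = 3.861 m; N'_6 = 289·cos36.6° = 232.0; c'Δl = 4.25; W sinα = 172.3
Slice 7: Δl = 2.4/cos51.8° = 3.881 m; N'_7 = 89·cos51.8° = 55.0; c'Δl = 4.27; W sinα = 69.9
Σc'Δl = 19.2 kN/m; ΣN' = 1052.1 kN/m; ΣW sinα = 438.2 kN/m
Resisting = 19.2 + 1052.1·tan30.7° = 19.2 + 624.7 = 643.9 kN/m
FS = 643.9 / 438.2 = 1.469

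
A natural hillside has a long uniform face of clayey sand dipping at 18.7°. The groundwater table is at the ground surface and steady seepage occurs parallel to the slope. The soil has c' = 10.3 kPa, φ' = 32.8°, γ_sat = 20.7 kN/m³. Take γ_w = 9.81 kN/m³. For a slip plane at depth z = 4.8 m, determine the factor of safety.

FS = 1.34

With seepage parallel to the slope and the water table at the surface, the effective normal stress on the slip plane uses the buoyant unit weight γ' = γ_sat − γ_w while the driving shear stress uses γ_sat:
FS = [c' + γ' z cos²β tanφ'] / [γ_sat z sinβ cosβ]
γ' = 20.7 − 9.81 = 10.89 kN/m³
Numerator = 10.3 + 10.89·4.8·cos²18.7°·tan32.8° = 10.3 + 10.89·4.8·0.8972·0.6445 = 40.524 kPa
Denominator = 20.7·4.8·sin18.7°·cos18.7° = 20.7·4.8·0.3206·0.9472 = 30.174 kPa
FS = 40.524 / 30.174 = 1.343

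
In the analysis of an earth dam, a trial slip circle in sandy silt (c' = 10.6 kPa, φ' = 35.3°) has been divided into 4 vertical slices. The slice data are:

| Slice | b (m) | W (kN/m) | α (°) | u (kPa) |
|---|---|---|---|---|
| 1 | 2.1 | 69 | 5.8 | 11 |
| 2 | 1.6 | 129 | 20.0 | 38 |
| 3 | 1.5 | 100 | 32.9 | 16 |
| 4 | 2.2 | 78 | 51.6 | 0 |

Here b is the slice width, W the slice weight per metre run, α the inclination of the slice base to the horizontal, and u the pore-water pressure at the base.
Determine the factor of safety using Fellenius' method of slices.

Ordinary method of slices: FS = Σ[c'·Δl_i + (W_i cosα_i − u_i·Δl_i)·tanφ'] / Σ W_i sinα_i, with Δl_i = b_i / cosα_i.
Slice 1: Δl = 2.1/cos5.8° = 2.111 m; N'_1 = 69·cos5.8° − 11·2.111 = 45.4; c'Δl = 22.37; W sinα = 7.0
Slice 2: Δl = 1.6/cos20.0° = 1.703 m; N'_2 = 129·cos20.0° − 38·1.703 = 56.5; c'Δl = 18.05; W sinα = 44.1
Slice 3: Δl = 1.5/cos32.9° = 1.787 m; N'_3 = 100·cos32.9° − 16·1.787 = 55.4; c'Δl = 18.94; W sinα = 54.3
Slice 4: Δl = 2.2/cos51.6° = 3.542 m; N'_4 = 78·cos51.6° − 0·3.542 = 48.4; c'Δl = 37.54; W sinα = 61.1
Σc'Δl = 96.9 kN/m; ΣN' = 205.8 kN/m; ΣW sinα = 166.5 kN/m
Resisting = 96.9 + 205.8·tan35.3° = 96.9 + 145.7 = 242.6 kN/m
FS = 242.6 / 166.5 = 1.457

FS = 1.46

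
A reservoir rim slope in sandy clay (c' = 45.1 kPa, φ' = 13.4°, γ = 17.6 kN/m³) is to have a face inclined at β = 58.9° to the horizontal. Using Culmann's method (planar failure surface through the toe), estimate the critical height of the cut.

Culmann's analysis gives the critical failure plane at α_cr = (β + φ')/2 = (58.9 + 13.4)/2 = 36.1°, and the critical height
H_c = (4c'/γ) · sinβ cosφ' / [1 − cos(β − φ')]
    = (4·45.1/17.6) · sin58.9°·cos13.4° / [1 − cos(45.5°)]
    = 10.250 · 0.8563·0.9728 / [1 − 0.7009]
    = 10.250 · 0.8330 / 0.2991
    = 28.55 m

H_c = 28.55 m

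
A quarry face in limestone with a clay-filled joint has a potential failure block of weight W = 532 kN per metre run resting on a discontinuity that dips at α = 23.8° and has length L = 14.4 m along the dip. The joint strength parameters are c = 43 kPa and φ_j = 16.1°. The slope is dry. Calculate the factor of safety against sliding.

FS = 3.54

Resolving the block weight along and normal to the plane and applying the Mohr–Coulomb strength on the joint:
N' = W cosα = 532·cos23.8° = 486.8 kN/m
Driving force T = W sinα = 532·sin23.8° = 214.7 kN/m
Resisting force R = c·L + N'·tanφ_j = 43·14.4 + 486.8·tan16.1° = 619.2 + 140.5 = 759.7 kN/m
FS = R / T = 759.7 / 214.7 = 3.539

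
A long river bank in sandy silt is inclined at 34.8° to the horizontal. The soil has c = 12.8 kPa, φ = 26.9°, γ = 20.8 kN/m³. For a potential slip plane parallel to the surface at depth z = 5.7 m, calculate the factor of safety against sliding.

For an infinite slope with a slip plane parallel to the surface (no pore pressure): FS = [c + γz cos²β tanφ] / [γz sinβ cosβ].
γz = 20.8·5.7 = 118.56 kN/m²
Numerator = 12.8 + 118.56·cos²34.8°·tan26.9° = 12.8 + 118.56·0.6743·0.5073 = 53.358 kPa
Denominator = 118.56·sin34.8°·cos34.8° = 118.56·0.5707·0.8211 = 55.562 kPa
FS = 53.358 / 55.562 = 0.960

FS = 0.96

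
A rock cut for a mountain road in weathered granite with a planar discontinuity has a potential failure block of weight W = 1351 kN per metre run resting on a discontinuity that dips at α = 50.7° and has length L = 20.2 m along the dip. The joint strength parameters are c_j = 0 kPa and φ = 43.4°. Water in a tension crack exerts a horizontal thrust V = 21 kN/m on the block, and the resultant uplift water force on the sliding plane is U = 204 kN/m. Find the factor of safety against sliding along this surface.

Resolving the block weight along and normal to the plane and applying the Mohr–Coulomb strength on the joint:
N' = W cosα − U − V sinα = 1351·cos50.7° − 204 − 21·sin50.7° = 635.4 kN/m
Driving force T = W sinα + V cosα = 1351·sin50.7° + 21·cos50.7° = 1058.8 kN/m
Resisting force R = c_j·L + N'·tanφ = 0·20.2 + 635.4·tan43.4° = 0.0 + 600.9 = 600.9 kN/m
FS = R / T = 600.9 / 1058.8 = 0.568

FS = 0.57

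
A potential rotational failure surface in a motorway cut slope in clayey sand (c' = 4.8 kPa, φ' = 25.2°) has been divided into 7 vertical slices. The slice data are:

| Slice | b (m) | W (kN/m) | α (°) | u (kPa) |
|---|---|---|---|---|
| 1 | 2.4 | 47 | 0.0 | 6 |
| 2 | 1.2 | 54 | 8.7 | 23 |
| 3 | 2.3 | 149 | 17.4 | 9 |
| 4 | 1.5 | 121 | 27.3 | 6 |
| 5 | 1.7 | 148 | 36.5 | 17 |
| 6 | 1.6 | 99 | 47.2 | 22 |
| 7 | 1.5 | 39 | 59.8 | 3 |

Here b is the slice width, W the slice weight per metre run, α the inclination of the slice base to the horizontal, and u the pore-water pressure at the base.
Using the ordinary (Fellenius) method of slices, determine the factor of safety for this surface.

FS = 0.84

Ordinary method of slices: FS = Σ[c'·Δl_i + (W_i cosα_i − u_i·Δl_i)·tanφ'] / Σ W_i sinα_i, with Δl_i = b_i / cosα_i.
Slice 1: Δl = 2.4/cos0.0° = 2.400 m; N'_1 = 47·cos0.0° − 6·2.400 = 32.6; c'Δl = 11.52; W sinα = 0.0
Slice 2: Δl = 1.2/cos8.7° = 1.214 m; N'_2 = 54·cos8.7° − 23·1.214 = 25.5; c'Δl = 5.83; W sinα = 8.2
Slice 3: Δl = 2.3/cos17.4° = 2.410 m; N'_3 = 149·cos17.4° − 9·2.410 = 120.5; c'Δl = 11.57; W sinα = 44.6
Slice 4: Δl = 1.5/cos27.3° = 1.688 m; N'_4 = 121·cos27.3° − 6·1.688 = 97.4; c'Δl = 8.10; W sinα = 55.5
Slice 5: Δl = 1.7/cos36.5° = 2.115 m; N'_5 = 148·cos36.5° − 17·2.115 = 83.0; c'Δl = 10.15; W sinα = 88.0
Slice 6: Δl = 1.6/cos47.2° = 2.355 m; N'_6 = 99·cos47.2° − 22·2.355 = 15.5; c'Δl = 11.30; W sinα = 72.6
Slice 7: Δl = 1.5/cos59.8° = 2.982 m; N'_7 = 39·cos59.8° − 3·2.982 = 10.7; c'Δl = 14.31; W sinα = 33.7
Σc'Δl = 72.8 kN/m; ΣN' = 385.1 kN/m; ΣW sinα = 302.6 kN/m
Resisting = 72.8 + 385.1·tan25.2° = 72.8 + 181.2 = 254.0 kN/m
FS = 254.0 / 302.6 = 0.839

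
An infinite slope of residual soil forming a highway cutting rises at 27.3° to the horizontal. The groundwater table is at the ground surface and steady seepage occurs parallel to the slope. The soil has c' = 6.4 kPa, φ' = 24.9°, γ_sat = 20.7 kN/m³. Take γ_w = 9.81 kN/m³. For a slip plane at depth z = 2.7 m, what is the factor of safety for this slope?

FS = 0.75

With seepage parallel to the slope and the water table at the surface, the effective normal stress on the slip plane uses the buoyant unit weight γ' = γ_sat − γ_w while the driving shear stress uses γ_sat:
FS = [c' + γ' z cos²β tanφ'] / [γ_sat z sinβ cosβ]
γ' = 20.7 − 9.81 = 10.89 kN/m³
Numerator = 6.4 + 10.89·2.7·cos²27.3°·tan24.9° = 6.4 + 10.89·2.7·0.7896·0.4642 = 17.177 kPa
Denominator = 20.7·2.7·sin27.3°·cos27.3° = 20.7·2.7·0.4586·0.8886 = 22.779 kPa
FS = 17.177 / 22.779 = 0.754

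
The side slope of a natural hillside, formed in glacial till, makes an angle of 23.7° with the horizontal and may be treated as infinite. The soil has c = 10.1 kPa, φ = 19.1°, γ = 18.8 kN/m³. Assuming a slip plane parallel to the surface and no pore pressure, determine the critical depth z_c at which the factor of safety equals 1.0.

Setting FS = 1.00 in FS = [c + γz cos²β tanφ] / [γz sinβ cosβ] and solving for z:
z = c / [γ cosβ (FS·sinβ − cosβ·tanφ)]
  = 10.1 / [18.8·cos23.7°·(1.00·sin23.7° − cos23.7°·tan19.1°)]
  = 10.1 / [18.8·0.9157·(1.00·0.4019 − 0.9157·0.3463)]
  = 10.1 / 1.4610 = 6.913 m

z_c = 6.91 m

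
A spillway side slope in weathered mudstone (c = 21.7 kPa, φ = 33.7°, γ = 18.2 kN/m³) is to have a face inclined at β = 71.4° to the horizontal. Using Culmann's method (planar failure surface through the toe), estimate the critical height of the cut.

Culmann's analysis gives the critical failure plane at α_cr = (β + φ)/2 = (71.4 + 33.7)/2 = 52.6°, and the critical height
H_c = (4c/γ) · sinβ cosφ / [1 − cos(β − φ)]
    = (4·21.7/18.2) · sin71.4°·cos33.7° / [1 − cos(37.7°)]
    = 4.769 · 0.9478·0.8320 / [1 − 0.7912]
    = 4.769 · 0.7885 / 0.2088
    = 18.01 m

H_c = 18.01 m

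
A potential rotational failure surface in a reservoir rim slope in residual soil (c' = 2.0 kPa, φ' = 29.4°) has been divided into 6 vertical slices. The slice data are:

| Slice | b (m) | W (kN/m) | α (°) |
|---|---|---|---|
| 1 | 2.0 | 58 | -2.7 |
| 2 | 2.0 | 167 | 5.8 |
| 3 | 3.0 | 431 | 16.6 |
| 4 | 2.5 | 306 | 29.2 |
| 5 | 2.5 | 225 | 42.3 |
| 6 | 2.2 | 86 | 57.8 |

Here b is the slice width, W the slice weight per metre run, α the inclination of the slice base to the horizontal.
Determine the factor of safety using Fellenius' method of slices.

FS = 1.30

Ordinary method of slices: FS = Σ[c'·Δl_i + (W_i cosα_i)·tanφ'] / Σ W_i sinα_i, with Δl_i = b_i / cosα_i.
Slice 1: Δl = 2.0/cos(-2.7°) = 2.002 m; N'_1 = 58·cos(-2.7°) = 57.9; c'Δl = 4.00; W sinα = -2.7
Slice 2: Δl = 2.0/cos5.8° = 2.010 m; N'_2 = 167·cos5.8° = 166.1; c'Δl = 4.02; W sinα = 16.9
Slice 3: Δl = 3.0/cos16.6° = 3.130 m; N'_3 = 431·cos16.6° = 413.0; c'Δl = 6.26; W sinα = 123.1
Slice 4: Δl = 2.5/cos29.2° = 2.864 m; N'_4 = 306·cos29.2° = 267.1; c'Δl = 5.73; W sinα = 149.3
Slice 5: Δl = 2.5/cos42.3° = 3.380 m; N'_5 = 225·cos42.3° = 166.4; c'Δl = 6.76; W sinα = 151.4
Slice 6: Δl = 2.2/cos57.8° = 4.129 m; N'_6 = 86·cos57.8° = 45.8; c'Δl = 8.26; W sinα = 72.8
Σc'Δl = 35.0 kN/m; ΣN' = 1116.5 kN/m; ΣW sinα = 510.8 kN/m
Resisting = 35.0 + 1116.5·tan29.4° = 35.0 + 629.1 = 664.1 kN/m
FS = 664.1 / 510.8 = 1.300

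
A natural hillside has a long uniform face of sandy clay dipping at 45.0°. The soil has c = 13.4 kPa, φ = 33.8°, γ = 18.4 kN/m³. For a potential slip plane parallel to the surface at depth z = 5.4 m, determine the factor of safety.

For an infinite slope with a slip plane parallel to the surface (no pore pressure): FS = [c + γz cos²β tanφ] / [γz sinβ cosβ].
γz = 18.4·5.4 = 99.36 kN/m²
Numerator = 13.4 + 99.36·cos²45.0°·tan33.8° = 13.4 + 99.36·0.5000·0.6694 = 46.658 kPa
Denominator = 99.36·sin45.0°·cos45.0° = 99.36·0.7071·0.7071 = 49.680 kPa
FS = 46.658 / 49.680 = 0.939

FS = 0.94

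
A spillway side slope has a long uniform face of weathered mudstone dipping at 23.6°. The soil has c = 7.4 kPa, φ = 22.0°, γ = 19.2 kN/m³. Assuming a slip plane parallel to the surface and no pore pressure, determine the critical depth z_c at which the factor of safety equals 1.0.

Setting FS = 1.00 in FS = [c + γz cos²β tanφ] / [γz sinβ cosβ] and solving for z:
z = c / [γ cosβ (FS·sinβ − cosβ·tanφ)]
  = 7.4 / [19.2·cos23.6°·(1.00·sin23.6° − cos23.6°·tan22.0°)]
  = 7.4 / [19.2·0.9164·(1.00·0.4003 − 0.9164·0.4040)]
  = 7.4 / 0.5298 = 13.967 m

z_c = 13.97 m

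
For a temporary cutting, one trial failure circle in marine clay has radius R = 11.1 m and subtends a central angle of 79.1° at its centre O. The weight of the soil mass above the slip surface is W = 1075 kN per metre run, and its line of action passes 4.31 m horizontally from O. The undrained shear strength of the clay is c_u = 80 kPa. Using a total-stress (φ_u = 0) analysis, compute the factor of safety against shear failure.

FS = 2.94

Taking moments about the centre O, the resisting moment is provided by the undrained shear strength acting along the arc:
Arc length L_a = R·θ = 11.1·(79.1°·π/180) = 11.1·1.3806 = 15.32 m
M_R = c_u·L_a·R = 80·15.32·11.1 = 13607.9 kN·m/m
M_D = W·d = 1075·4.31 = 4633.2 kN·m/m
FS = M_R / M_D = 13607.9 / 4633.2 = 2.937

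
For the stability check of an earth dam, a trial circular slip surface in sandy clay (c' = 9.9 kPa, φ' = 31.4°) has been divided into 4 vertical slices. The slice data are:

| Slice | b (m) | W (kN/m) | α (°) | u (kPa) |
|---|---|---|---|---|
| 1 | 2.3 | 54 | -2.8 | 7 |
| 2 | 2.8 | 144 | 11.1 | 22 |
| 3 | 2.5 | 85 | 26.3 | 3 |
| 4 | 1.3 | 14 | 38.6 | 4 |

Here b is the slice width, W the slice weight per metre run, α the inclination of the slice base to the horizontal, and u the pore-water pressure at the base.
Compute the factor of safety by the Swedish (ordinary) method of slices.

Ordinary method of slices: FS = Σ[c'·Δl_i + (W_i cosα_i − u_i·Δl_i)·tanφ'] / Σ W_i sinα_i, with Δl_i = b_i / cosα_i.
Slice 1: Δl = 2.3/cos(-2.8°) = 2.303 m; N'_1 = 54·cos(-2.8°) − 7·2.303 = 37.8; c'Δl = 22.80; W sinα = -2.6
Slice 2: Δl = 2.8/cos11.1° = 2.853 m; N'_2 = 144·cos11.1° − 22·2.853 = 78.5; c'Δl = 28.25; W sinα = 27.7
Slice 3: Δl = 2.5/cos26.3° = 2.789 m; N'_3 = 85·cos26.3° − 3·2.789 = 67.8; c'Δl = 27.61; W sinα = 37.7
Slice 4: Δl = 1.3/cos38.6° = 1.663 m; N'_4 = 14·cos38.6° − 4·1.663 = 4.3; c'Δl = 16.47; W sinα = 8.7
Σc'Δl = 95.1 kN/m; ΣN' = 188.5 kN/m; ΣW sinα = 71.5 kN/m
Resisting = 95.1 + 188.5·tan31.4° = 95.1 + 115.0 = 210.2 kN/m
FS = 210.2 / 71.5 = 2.940

FS = 2.94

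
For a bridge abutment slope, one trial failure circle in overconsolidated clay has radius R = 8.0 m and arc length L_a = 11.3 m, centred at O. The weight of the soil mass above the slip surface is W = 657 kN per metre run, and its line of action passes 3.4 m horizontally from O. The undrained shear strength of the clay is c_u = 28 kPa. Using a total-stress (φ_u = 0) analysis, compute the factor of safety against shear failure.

FS = 1.13

Taking moments about the centre O, the resisting moment is provided by the undrained shear strength acting along the arc:
M_R = c_u·L_a·R = 28·11.30·8.0 = 2531.2 kN·m/m
M_D = W·d = 657·3.4 = 2233.8 kN·m/m
FS = M_R / M_D = 2531.2 / 2233.8 = 1.133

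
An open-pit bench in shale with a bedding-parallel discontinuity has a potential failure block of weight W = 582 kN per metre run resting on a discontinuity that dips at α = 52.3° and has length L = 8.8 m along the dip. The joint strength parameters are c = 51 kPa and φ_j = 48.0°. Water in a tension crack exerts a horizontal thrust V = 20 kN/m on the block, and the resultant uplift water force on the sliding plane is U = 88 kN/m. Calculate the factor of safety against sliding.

Resolving the block weight along and normal to the plane and applying the Mohr–Coulomb strength on the joint:
N' = W cosα − U − V sinα = 582·cos52.3° − 88 − 20·sin52.3° = 252.1 kN/m
Driving force T = W sinα + V cosα = 582·sin52.3° + 20·cos52.3° = 472.7 kN/m
Resisting force R = c·L + N'·tanφ_j = 51·8.8 + 252.1·tan48.0° = 448.8 + 280.0 = 728.8 kN/m
FS = R / T = 728.8 / 472.7 = 1.542

FS = 1.54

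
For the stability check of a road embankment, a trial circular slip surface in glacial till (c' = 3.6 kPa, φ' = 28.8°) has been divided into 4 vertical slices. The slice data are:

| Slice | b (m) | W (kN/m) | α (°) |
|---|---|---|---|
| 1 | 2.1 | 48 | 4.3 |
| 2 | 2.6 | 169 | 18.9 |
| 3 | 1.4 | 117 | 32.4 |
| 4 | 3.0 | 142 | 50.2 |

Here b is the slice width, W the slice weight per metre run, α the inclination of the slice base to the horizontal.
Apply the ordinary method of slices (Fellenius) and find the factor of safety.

Ordinary method of slices: FS = Σ[c'·Δl_i + (W_i cosα_i)·tanφ'] / Σ W_i sinα_i, with Δl_i = b_i / cosα_i.
Slice 1: Δl = 2.1/cos4.3° = 2.106 m; N'_1 = 48·cos4.3° = 47.9; c'Δl = 7.58; W sinα = 3.6
Slice 2: Δl = 2.6/cos18.9° = 2.748 m; N'_2 = 169·cos18.9° = 159.9; c'Δl = 9.89; W sinα = 54.7
Slice 3: Δl = 1.4/cos32.4° = 1.658 m; N'_3 = 117·cos32.4° = 98.8; c'Δl = 5.97; W sinα = 62.7
Slice 4: Δl = 3.0/cos50.2° = 4.687 m; N'_4 = 142·cos50.2° = 90.9; c'Δl = 16.87; W sinα = 109.1
Σc'Δl = 40.3 kN/m; ΣN' = 397.4 kN/m; ΣW sinα = 230.1 kN/m
Resisting = 40.3 + 397.4·tan28.8° = 40.3 + 218.5 = 258.8 kN/m
FS = 258.8 / 230.1 = 1.125

FS = 1.12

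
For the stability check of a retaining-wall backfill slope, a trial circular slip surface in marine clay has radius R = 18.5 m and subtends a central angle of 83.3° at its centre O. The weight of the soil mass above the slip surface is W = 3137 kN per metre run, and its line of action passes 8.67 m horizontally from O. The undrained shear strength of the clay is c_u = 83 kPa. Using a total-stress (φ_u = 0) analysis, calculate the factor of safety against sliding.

FS = 1.52

Taking moments about the centre O, the resisting moment is provided by the undrained shear strength acting along the arc:
Arc length L_a = R·θ = 18.5·(83.3°·π/180) = 18.5·1.4539 = 26.90 m
M_R = c_u·L_a·R = 83·26.90·18.5 = 41299.4 kN·m/m
M_D = W·d = 3137·8.67 = 27197.8 kN·m/m
FS = M_R / M_D = 41299.4 / 27197.8 = 1.518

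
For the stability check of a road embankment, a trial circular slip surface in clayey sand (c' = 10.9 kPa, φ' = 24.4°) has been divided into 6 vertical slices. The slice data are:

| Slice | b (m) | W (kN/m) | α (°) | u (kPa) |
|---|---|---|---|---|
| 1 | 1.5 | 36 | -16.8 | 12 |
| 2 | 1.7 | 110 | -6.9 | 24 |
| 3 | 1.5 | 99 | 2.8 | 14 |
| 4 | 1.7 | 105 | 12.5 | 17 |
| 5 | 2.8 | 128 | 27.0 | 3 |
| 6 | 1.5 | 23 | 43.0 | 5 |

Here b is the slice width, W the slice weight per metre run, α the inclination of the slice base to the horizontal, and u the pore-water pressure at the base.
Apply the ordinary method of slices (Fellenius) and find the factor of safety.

FS = 3.66

Ordinary method of slices: FS = Σ[c'·Δl_i + (W_i cosα_i − u_i·Δl_i)·tanφ'] / Σ W_i sinα_i, with Δl_i = b_i / cosα_i.
Slice 1: Δl = 1.5/cos(-16.8°) = 1.567 m; N'_1 = 36·cos(-16.8°) − 12·1.567 = 15.7; c'Δl = 17.08; W sinα = -10.4
Slice 2: Δl = 1.7/cos(-6.9°) = 1.712 m; N'_2 = 110·cos(-6.9°) − 24·1.712 = 68.1; c'Δl = 18.67; W sinα = -13.2
Slice 3: Δl = 1.5/cos2.8° = 1.502 m; N'_3 = 99·cos2.8° − 14·1.502 = 77.9; c'Δl = 16.37; W sinα = 4.8
Slice 4: Δl = 1.7/cos12.5° = 1.741 m; N'_4 = 105·cos12.5° − 17·1.741 = 72.9; c'Δl = 18.98; W sinα = 22.7
Slice 5: Δl = 2.8/cos27.0° = 3.143 m; N'_5 = 128·cos27.0° − 3·3.143 = 104.6; c'Δl = 34.25; W sinα = 58.1
Slice 6: Δl = 1.5/cos43.0° = 2.051 m; N'_6 = 23·cos43.0° − 5·2.051 = 6.6; c'Δl = 22.36; W sinα = 15.7
Σc'Δl = 127.7 kN/m; ΣN' = 345.7 kN/m; ΣW sinα = 77.7 kN/m
Resisting = 127.7 + 345.7·tan24.4° = 127.7 + 156.8 = 284.5 kN/m
FS = 284.5 / 77.7 = 3.660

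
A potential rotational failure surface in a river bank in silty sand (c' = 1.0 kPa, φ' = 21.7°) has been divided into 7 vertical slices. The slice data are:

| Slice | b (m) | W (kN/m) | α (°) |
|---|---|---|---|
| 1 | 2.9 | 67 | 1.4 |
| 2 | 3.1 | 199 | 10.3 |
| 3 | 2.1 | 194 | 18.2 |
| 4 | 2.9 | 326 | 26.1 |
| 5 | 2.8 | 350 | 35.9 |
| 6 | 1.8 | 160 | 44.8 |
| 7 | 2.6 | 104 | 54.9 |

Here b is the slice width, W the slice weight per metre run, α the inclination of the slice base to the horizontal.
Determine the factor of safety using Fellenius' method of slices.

FS = 0.77

Ordinary method of slices: FS = Σ[c'·Δl_i + (W_i cosα_i)·tanφ'] / Σ W_i sinα_i, with Δl_i = b_i / cosα_i.
Slice 1: Δl = 2.9/cos1.4° = 2.901 m; N'_1 = 67·cos1.4° = 67.0; c'Δl = 2.90; W sinα = 1.6
Slice 2: Δl = 3.1/cos10.3° = 3.151 m; N'_2 = 199·cos10.3° = 195.8; c'Δl = 3.15; W sinα = 35.6
Slice 3: Δl = 2.1/cos18.2° = 2.211 m; N'_3 = 194·cos18.2° = 184.3; c'Δl = 2.21; W sinα = 60.6
Slice 4: Δl = 2.9/cos26.1° = 3.229 m; N'_4 = 326·cos26.1° = 292.8; c'Δl = 3.23; W sinα = 143.4
Slice 5: Δl = 2.8/cos35.9° = 3.457 m; N'_5 = 350·cos35.9° = 283.5; c'Δl = 3.46; W sinα = 205.2
Slice 6: Δl = 1.8/cos44.8° = 2.537 m; N'_6 = 160·cos44.8° = 113.5; c'Δl = 2.54; W sinα = 112.7
Slice 7: Δl = 2.6/cos54.9° = 4.522 m; N'_7 = 104·cos54.9° = 59.8; c'Δl = 4.52; W sinα = 85.1
Σc'Δl = 22.0 kN/m; ΣN' = 1196.7 kN/m; ΣW sinα = 644.3 kN/m
Resisting = 22.0 + 1196.7·tan21.7° = 22.0 + 476.2 = 498.2 kN/m
FS = 498.2 / 644.3 = 0.773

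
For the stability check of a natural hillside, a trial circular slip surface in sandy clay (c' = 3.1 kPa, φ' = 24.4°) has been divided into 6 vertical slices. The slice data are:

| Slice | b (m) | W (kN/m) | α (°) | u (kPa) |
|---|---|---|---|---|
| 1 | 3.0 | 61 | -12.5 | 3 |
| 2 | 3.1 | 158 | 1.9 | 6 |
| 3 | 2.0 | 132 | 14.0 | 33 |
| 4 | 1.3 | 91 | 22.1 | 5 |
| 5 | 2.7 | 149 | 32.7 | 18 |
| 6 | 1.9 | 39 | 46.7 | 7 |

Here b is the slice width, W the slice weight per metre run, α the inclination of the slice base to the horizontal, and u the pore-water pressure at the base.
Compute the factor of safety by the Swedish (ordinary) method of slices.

FS = 1.38

Ordinary method of slices: FS = Σ[c'·Δl_i + (W_i cosα_i − u_i·Δl_i)·tanφ'] / Σ W_i sinα_i, with Δl_i = b_i / cosα_i.
Slice 1: Δl = 3.0/cos(-12.5°) = 3.073 m; N'_1 = 61·cos(-12.5°) − 3·3.073 = 50.3; c'Δl = 9.53; W sinα = -13.2
Slice 2: Δl = 3.1/cos1.9° = 3.102 m; N'_2 = 158·cos1.9° − 6·3.102 = 139.3; c'Δl = 9.62; W sinα = 5.2
Slice 3: Δl = 2.0/cos14.0° = 2.061 m; N'_3 = 132·cos14.0° − 33·2.061 = 60.1; c'Δl = 6.39; W sinα = 31.9
Slice 4: Δl = 1.3/cos22.1° = 1.403 m; N'_4 = 91·cos22.1° − 5·1.403 = 77.3; c'Δl = 4.35; W sinα = 34.2
Slice 5: Δl = 2.7/cos32.7° = 3.209 m; N'_5 = 149·cos32.7° − 18·3.209 = 67.6; c'Δl = 9.95; W sinα = 80.5
Slice 6: Δl = 1.9/cos46.7° = 2.770 m; N'_6 = 39·cos46.7° − 7·2.770 = 7.4; c'Δl = 8.59; W sinα = 28.4
Σc'Δl = 48.4 kN/m; ΣN' = 402.0 kN/m; ΣW sinα = 167.1 kN/m
Resisting = 48.4 + 402.0·tan24.4° = 48.4 + 182.3 = 230.8 kN/m
FS = 230.8 / 167.1 = 1.381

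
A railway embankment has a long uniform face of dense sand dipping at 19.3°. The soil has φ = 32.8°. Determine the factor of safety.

FS = 1.84

For a dry cohesionless infinite slope the factor of safety is FS = tanφ / tanβ.
FS = tan32.8° / tan19.3° = 0.6445 / 0.3502 = 1.840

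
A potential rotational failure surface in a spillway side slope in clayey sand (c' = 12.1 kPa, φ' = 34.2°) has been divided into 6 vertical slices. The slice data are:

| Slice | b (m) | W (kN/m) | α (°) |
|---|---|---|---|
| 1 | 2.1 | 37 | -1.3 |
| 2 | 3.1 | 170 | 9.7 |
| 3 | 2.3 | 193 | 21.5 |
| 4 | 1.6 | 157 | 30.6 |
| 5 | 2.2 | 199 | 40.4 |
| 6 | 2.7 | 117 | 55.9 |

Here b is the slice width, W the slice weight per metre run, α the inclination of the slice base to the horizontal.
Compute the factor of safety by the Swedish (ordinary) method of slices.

FS = 1.75

Ordinary method of slices: FS = Σ[c'·Δl_i + (W_i cosα_i)·tanφ'] / Σ W_i sinα_i, with Δl_i = b_i / cosα_i.
Slice 1: Δl = 2.1/cos(-1.3°) = 2.101 m; N'_1 = 37·cos(-1.3°) = 37.0; c'Δl = 25.42; W sinα = -0.8
Slice 2: Δl = 3.1/cos9.7° = 3.145 m; N'_2 = 170·cos9.7° = 167.6; c'Δl = 38.05; W sinα = 28.6
Slice 3: Δl = 2.3/cos21.5° = 2.472 m; N'_3 = 193·cos21.5° = 179.6; c'Δl = 29.91; W sinα = 70.7
Slice 4: Δl = 1.6/cos30.6° = 1.859 m; N'_4 = 157·cos30.6° = 135.1; c'Δl = 22.49; W sinα = 79.9
Slice 5: Δl = 2.2/cos40.4° = 2.889 m; N'_5 = 199·cos40.4° = 151.5; c'Δl = 34.96; W sinα = 129.0
Slice 6: Δl = 2.7/cos55.9° = 4.816 m; N'_6 = 117·cos55.9° = 65.6; c'Δl = 58.27; W sinα = 96.9
Σc'Δl = 209.1 kN/m; ΣN' = 736.4 kN/m; ΣW sinα = 404.3 kN/m
Resisting = 209.1 + 736.4·tan34.2° = 209.1 + 500.5 = 709.6 kN/m
FS = 709.6 / 404.3 = 1.755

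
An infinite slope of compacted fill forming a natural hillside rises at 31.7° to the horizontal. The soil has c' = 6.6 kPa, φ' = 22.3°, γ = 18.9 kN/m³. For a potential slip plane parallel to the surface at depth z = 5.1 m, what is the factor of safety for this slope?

FS = 0.82

For an infinite slope with a slip plane parallel to the surface (no pore pressure): FS = [c' + γz cos²β tanφ'] / [γz sinβ cosβ].
γz = 18.9·5.1 = 96.39 kN/m²
Numerator = 6.6 + 96.39·cos²31.7°·tan22.3° = 6.6 + 96.39·0.7239·0.4101 = 35.217 kPa
Denominator = 96.39·sin31.7°·cos31.7° = 96.39·0.5255·0.8508 = 43.094 kPa
FS = 35.217 / 43.094 = 0.817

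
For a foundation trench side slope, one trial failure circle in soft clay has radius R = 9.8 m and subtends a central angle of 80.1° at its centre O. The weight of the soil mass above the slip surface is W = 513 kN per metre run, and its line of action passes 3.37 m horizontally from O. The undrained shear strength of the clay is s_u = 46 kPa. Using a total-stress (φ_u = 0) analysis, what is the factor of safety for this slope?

FS = 3.57

Taking moments about the centre O, the resisting moment is provided by the undrained shear strength acting along the arc:
Arc length L_a = R·θ = 9.8·(80.1°·π/180) = 9.8·1.3980 = 13.70 m
M_R = s_u·L_a·R = 46·13.70·9.8 = 6176.2 kN·m/m
M_D = W·d = 513·3.37 = 1728.8 kN·m/m
FS = M_R / M_D = 6176.2 / 1728.8 = 3.573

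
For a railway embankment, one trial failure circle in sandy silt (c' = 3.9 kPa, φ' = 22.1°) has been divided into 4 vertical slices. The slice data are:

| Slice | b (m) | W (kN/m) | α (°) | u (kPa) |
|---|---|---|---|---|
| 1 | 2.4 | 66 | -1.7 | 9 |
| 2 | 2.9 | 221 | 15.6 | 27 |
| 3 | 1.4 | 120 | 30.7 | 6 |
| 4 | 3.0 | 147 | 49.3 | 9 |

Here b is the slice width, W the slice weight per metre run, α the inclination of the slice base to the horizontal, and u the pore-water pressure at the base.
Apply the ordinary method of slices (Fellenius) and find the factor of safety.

Ordinary method of slices: FS = Σ[c'·Δl_i + (W_i cosα_i − u_i·Δl_i)·tanφ'] / Σ W_i sinα_i, with Δl_i = b_i / cosα_i.
Slice 1: Δl = 2.4/cos(-1.7°) = 2.401 m; N'_1 = 66·cos(-1.7°) − 9·2.401 = 44.4; c'Δl = 9.36; W sinα = -2.0
Slice 2: Δl = 2.9/cos15.6° = 3.011 m; N'_2 = 221·cos15.6° − 27·3.011 = 131.6; c'Δl = 11.74; W sinα = 59.4
Slice 3: Δl = 1.4/cos30.7° = 1.628 m; N'_3 = 120·cos30.7° − 6·1.628 = 93.4; c'Δl = 6.35; W sinα = 61.3
Slice 4: Δl = 3.0/cos49.3° = 4.601 m; N'_4 = 147·cos49.3° − 9·4.601 = 54.5; c'Δl = 17.94; W sinα = 111.4
Σc'Δl = 45.4 kN/m; ΣN' = 323.8 kN/m; ΣW sinα = 230.2 kN/m
Resisting = 45.4 + 323.8·tan22.1° = 45.4 + 131.5 = 176.9 kN/m
FS = 176.9 / 230.2 = 0.768

FS = 0.77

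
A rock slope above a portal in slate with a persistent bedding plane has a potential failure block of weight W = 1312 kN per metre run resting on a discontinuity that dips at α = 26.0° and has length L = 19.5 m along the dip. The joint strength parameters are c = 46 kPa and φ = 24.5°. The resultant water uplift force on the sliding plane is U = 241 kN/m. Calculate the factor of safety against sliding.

FS = 2.30

Resolving the block weight along and normal to the plane and applying the Mohr–Coulomb strength on the joint:
N' = W cosα − U = 1312·cos26.0° − 241 = 938.2 kN/m
Driving force T = W sinα = 1312·sin26.0° = 575.1 kN/m
Resisting force R = c·L + N'·tanφ = 46·19.5 + 938.2·tan24.5° = 897.0 + 427.6 = 1324.6 kN/m
FS = R / T = 1324.6 / 575.1 = 2.303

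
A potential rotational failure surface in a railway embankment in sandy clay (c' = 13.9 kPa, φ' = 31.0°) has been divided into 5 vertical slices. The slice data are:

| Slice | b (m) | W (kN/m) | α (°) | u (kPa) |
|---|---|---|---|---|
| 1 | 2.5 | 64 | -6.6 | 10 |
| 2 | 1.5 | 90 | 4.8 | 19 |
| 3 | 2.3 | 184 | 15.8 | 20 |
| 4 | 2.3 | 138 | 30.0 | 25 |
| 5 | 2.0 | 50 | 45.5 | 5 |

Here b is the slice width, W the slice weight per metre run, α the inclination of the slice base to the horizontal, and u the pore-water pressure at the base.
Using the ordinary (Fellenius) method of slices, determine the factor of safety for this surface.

FS = 2.24

Ordinary method of slices: FS = Σ[c'·Δl_i + (W_i cosα_i − u_i·Δl_i)·tanφ'] / Σ W_i sinα_i, with Δl_i = b_i / cosα_i.
Slice 1: Δl = 2.5/cos(-6.6°) = 2.517 m; N'_1 = 64·cos(-6.6°) − 10·2.517 = 38.4; c'Δl = 34.98; W sinα = -7.4
Slice 2: Δl = 1.5/cos4.8° = 1.505 m; N'_2 = 90·cos4.8° − 19·1.505 = 61.1; c'Δl = 20.92; W sinα = 7.5
Slice 3: Δl = 2.3/cos15.8° = 2.390 m; N'_3 = 184·cos15.8° − 20·2.390 = 129.2; c'Δl = 33.23; W sinα = 50.1
Slice 4: Δl = 2.3/cos30.0° = 2.656 m; N'_4 = 138·cos30.0° − 25·2.656 = 53.1; c'Δl = 36.92; W sinα = 69.0
Slice 5: Δl = 2.0/cos45.5° = 2.853 m; N'_5 = 50·cos45.5° − 5·2.853 = 20.8; c'Δl = 39.66; W sinα = 35.7
Σc'Δl = 165.7 kN/m; ΣN' = 302.6 kN/m; ΣW sinα = 154.9 kN/m
Resisting = 165.7 + 302.6·tan31.0° = 165.7 + 181.8 = 347.5 kN/m
FS = 347.5 / 154.9 = 2.243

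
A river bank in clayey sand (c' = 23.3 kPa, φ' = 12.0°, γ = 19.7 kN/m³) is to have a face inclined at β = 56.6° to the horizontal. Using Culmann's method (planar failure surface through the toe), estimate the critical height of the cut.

Culmann's analysis gives the critical failure plane at α_cr = (β + φ')/2 = (56.6 + 12.0)/2 = 34.3°, and the critical height
H_c = (4c'/γ) · sinβ cosφ' / [1 − cos(β − φ')]
    = (4·23.3/19.7) · sin56.6°·cos12.0° / [1 − cos(44.6°)]
    = 4.731 · 0.8348·0.9781 / [1 − 0.7120]
    = 4.731 · 0.8166 / 0.2880
    = 13.42 m

H_c = 13.42 m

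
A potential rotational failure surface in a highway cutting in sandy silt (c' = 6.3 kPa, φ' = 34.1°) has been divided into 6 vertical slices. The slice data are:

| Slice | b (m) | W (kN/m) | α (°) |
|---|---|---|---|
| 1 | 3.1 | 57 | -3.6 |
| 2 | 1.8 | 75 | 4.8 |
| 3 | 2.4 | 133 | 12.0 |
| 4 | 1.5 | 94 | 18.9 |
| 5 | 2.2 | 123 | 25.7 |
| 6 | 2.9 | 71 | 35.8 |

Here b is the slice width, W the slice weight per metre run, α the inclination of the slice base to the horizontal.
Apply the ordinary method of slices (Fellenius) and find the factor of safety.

Ordinary method of slices: FS = Σ[c'·Δl_i + (W_i cosα_i)·tanφ'] / Σ W_i sinα_i, with Δl_i = b_i / cosα_i.
Slice 1: Δl = 3.1/cos(-3.6°) = 3.106 m; N'_1 = 57·cos(-3.6°) = 56.9; c'Δl = 19.57; W sinα = -3.6
Slice 2: Δl = 1.8/cos4.8° = 1.806 m; N'_2 = 75·cos4.8° = 74.7; c'Δl = 11.38; W sinα = 6.3
Slice 3: Δl = 2.4/cos12.0° = 2.454 m; N'_3 = 133·cos12.0° = 130.1; c'Δl = 15.46; W sinα = 27.7
Slice 4: Δl = 1.5/cos18.9° = 1.585 m; N'_4 = 94·cos18.9° = 88.9; c'Δl = 9.99; W sinα = 30.4
Slice 5: Δl = 2.2/cos25.7° = 2.442 m; N'_5 = 123·cos25.7° = 110.8; c'Δl = 15.38; W sinα = 53.3
Slice 6: Δl = 2.9/cos35.8° = 3.576 m; N'_6 = 71·cos35.8° = 57.6; c'Δl = 22.53; W sinα = 41.5
Σc'Δl = 94.3 kN/m; ΣN' = 519.1 kN/m; ΣW sinα = 155.7 kN/m
Resisting = 94.3 + 519.1·tan34.1° = 94.3 + 351.4 = 445.7 kN/m
FS = 445.7 / 155.7 = 2.863

FS = 2.86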